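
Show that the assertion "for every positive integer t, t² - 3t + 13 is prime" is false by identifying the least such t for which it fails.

We need the least positive integer t for which t² - 3t + 13 is not prime.
The first 11 eligible values, up to t = 11, all satisfy the conclusion.
t = 12: t² - 3t + 13 = 121 = 11 × 11, composite.
Hence t = 12 is a counterexample.

t = 12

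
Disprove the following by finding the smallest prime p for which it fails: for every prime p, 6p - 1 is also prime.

p = 11

A counterexample is any prime p such that 6p - 1 is not prime; we check each in order.
For p = 2, 3, 5, 7 the conclusion holds.
p = 11: 6p - 1 = 65 = 5 × 13, not prime.
Thus p = 11 disproves the claim, and no smaller p works.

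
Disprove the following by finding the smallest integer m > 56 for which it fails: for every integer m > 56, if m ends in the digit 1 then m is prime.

We need the least integer m > 56 for which m ends in the digit 1 but m is not prime.
For m = 61, 71 the conclusion holds.
m = 81: 81 ends in 1; 81 = 3 × 27, composite.
Hence m = 81 is a counterexample.

m = 81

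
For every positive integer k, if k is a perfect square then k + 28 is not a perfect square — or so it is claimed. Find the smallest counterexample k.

k = 36

We need the least positive integer k for which k is a perfect square but k + 28 is a perfect square.
For k = 1, 4, 9, 16, 25 the conclusion holds.
k = 36: 36 = 6² and 36 + 28 = 64 = 8².
Thus k = 36 disproves the claim, and no smaller k works.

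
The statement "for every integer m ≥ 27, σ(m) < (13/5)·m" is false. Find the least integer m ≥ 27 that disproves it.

For m = 27, 28, 29, 30, …, 57, 58, 59 the conclusion holds.
m = 60: σ(60) = 168; 168 ≥ 156.

m = 60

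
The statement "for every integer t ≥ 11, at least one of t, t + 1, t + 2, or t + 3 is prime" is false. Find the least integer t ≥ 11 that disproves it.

t = 24

The first 13 eligible values, up to t = 23, all satisfy the conclusion.
t = 24: 24 = 2 × 12; 25 = 5 × 5; 26 = 2 × 13; 27 = 3 × 9 — all composite.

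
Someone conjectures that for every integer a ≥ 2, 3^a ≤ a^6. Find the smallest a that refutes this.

We need the least integer a ≥ 2 for which 3^a > a^6.
For a = 2, 3, 4, 5, …, 12, 13, 14 the conclusion holds.
a = 15: 3^a = 14348907 and a^6 = 11390625, so 14348907 > 11390625.
So a = 15 is the smallest counterexample.

a = 15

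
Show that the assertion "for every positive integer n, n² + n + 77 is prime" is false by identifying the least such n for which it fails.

n = 6

We need the least positive integer n for which n² + n + 77 is not prime.
For n = 1, 2, 3, 4, 5 the conclusion holds.
n = 6: n² + n + 77 = 119 = 7 × 17, composite.
Hence n = 6 is a counterexample.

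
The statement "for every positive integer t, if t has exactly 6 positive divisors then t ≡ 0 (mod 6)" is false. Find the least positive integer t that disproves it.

We need the least positive integer t for which t has exactly 6 positive divisors but the claim fails.
t = 12: τ(12) = 6; 12 ≡ 0 (mod 6).
t = 18: τ(18) = 6; 18 ≡ 0 (mod 6).
t = 20: τ(20) = 6; 20 ≡ 2 (mod 6).
Thus t = 20 disproves the claim, and no smaller t works.

t = 20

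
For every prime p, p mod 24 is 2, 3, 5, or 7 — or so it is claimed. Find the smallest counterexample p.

A counterexample is any prime p such that the claim fails; we check each in order.
p = 2: 2 mod 24 = 2.
p = 3: 3 mod 24 = 3.
p = 5: 5 mod 24 = 5.
p = 7: 7 mod 24 = 7.
p = 11: 11 mod 24 = 11 — not in {2, 3, 5, 7}.
So p = 11 is the smallest counterexample.

p = 11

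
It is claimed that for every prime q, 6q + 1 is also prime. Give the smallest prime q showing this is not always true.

A counterexample is any prime q such that 6q + 1 is not prime; we check each in order.
The first 7 eligible values, up to q = 17, all satisfy the conclusion.
q = 19: 6q + 1 = 115 = 5 × 23, not prime.
So q = 19 is the smallest counterexample.

q = 19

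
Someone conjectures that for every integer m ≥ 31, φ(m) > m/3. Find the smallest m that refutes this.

A counterexample is any integer m ≥ 31 such that the claim fails; we check each in order.
The first 5 eligible values, up to m = 35, all satisfy the conclusion.
m = 36: φ(36) = 12 and 36/3 = 12, so φ(36) ≤ 36/3.

m = 36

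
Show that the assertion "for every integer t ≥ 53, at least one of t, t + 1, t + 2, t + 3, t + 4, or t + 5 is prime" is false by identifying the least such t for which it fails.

Check each integer t ≥ 53 in order until t, t + 1, t + 2, t + 3, t + 4, t + 5 are all composite.
For t = 53, 54, 55, 56, …, 87, 88, 89 the conclusion holds.
t = 90: 90 = 2 × 45; 91 = 7 × 13; 92 = 2 × 46; 93 = 3 × 31; 94 = 2 × 47; 95 = 5 × 19 — all composite.
Hence t = 90 is a counterexample.

t = 90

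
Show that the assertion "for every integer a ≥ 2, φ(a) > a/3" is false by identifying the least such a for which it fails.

A counterexample is any integer a ≥ 2 such that the claim fails; we check each in order.
For a = 2, 3, 4, 5 the conclusion holds.
a = 6: φ(6) = 2 and 6/3 = 2, so φ(6) ≤ 6/3.
Hence a = 6 is a counterexample.

a = 6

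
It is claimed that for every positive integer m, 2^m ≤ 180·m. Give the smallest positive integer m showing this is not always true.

A counterexample is any positive integer m such that 2^m > 180·m; we check each in order.
For m = 1, 2, 3, 4, 5, 6, 7, 8, 9, 10 the conclusion holds.
m = 11: 2^m = 2048 and 180·m = 1980, so 2048 > 1980.

m = 11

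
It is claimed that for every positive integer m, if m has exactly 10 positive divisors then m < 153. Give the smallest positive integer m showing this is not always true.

m = 162

A counterexample is any positive integer m such that m has exactly 10 positive divisors but the claim fails; we check each in order.
For m = 48, 80, 112 the conclusion holds.
m = 162: τ(162) = 10; 162 ≥ 153.
Hence m = 162 is a counterexample.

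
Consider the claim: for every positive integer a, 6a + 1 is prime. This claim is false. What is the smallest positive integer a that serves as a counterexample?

Check each positive integer a in order until 6a + 1 is not prime.
For a = 1, 2, 3 the conclusion holds.
a = 4: 6a + 1 = 25 = 5 × 5, composite.
So a = 4 is the smallest counterexample.

a = 4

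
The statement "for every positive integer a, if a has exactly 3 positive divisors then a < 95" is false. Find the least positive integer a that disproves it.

a = 121

a = 4: τ(4) = 3; 4 < 95.
a = 9: τ(9) = 3; 9 < 95.
a = 25: τ(25) = 3; 25 < 95.
a = 49: τ(49) = 3; 49 < 95.
a = 121: τ(121) = 3; 121 ≥ 95.
So a = 121 is the smallest counterexample.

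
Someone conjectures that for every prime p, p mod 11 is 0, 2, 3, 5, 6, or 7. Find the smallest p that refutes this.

A counterexample is any prime p such that the claim fails; we check each in order.
The first 7 eligible values, up to p = 17, all satisfy the conclusion.
p = 19: 19 mod 11 = 8 — not in {0, 2, 3, 5, 6, 7}.
So p = 19 is the smallest counterexample.

p = 19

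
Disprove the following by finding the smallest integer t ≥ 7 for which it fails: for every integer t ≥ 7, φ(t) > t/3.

We need the least integer t ≥ 7 for which the claim fails.
t = 7: φ(7) = 6 and 7/3 = 7/3, so φ(7) > 7/3.
t = 8: φ(8) = 4 and 8/3 = 8/3, so φ(8) > 8/3.
t = 9: φ(9) = 6 and 9/3 = 3, so φ(9) > 9/3.
t = 10: φ(10) = 4 and 10/3 = 10/3, so φ(10) > 10/3.
t = 11: φ(11) = 10 and 11/3 = 11/3, so φ(11) > 11/3.
t = 12: φ(12) = 4 and 12/3 = 4, so φ(12) ≤ 12/3.
Thus t = 12 disproves the claim, and no smaller t works.

t = 12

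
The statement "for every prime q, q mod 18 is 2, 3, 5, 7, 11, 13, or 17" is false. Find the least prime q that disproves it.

q = 19

q = 2: 2 mod 18 = 2.
q = 3: 3 mod 18 = 3.
q = 5: 5 mod 18 = 5.
q = 7: 7 mod 18 = 7.
q = 11: 11 mod 18 = 11.
q = 13: 13 mod 18 = 13.
q = 17: 17 mod 18 = 17.
q = 19: 19 mod 18 = 1 — not in {2, 3, 5, 7, 11, 13, 17}.
Hence q = 19 is a counterexample.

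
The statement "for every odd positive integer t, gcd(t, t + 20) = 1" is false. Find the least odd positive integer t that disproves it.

t = 5

For t = 1, 3 the conclusion holds.
t = 5: gcd(5, 25) = 5.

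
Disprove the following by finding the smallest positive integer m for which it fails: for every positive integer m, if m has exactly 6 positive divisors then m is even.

The first 6 eligible values, up to m = 44, all satisfy the conclusion.
m = 45: divisors of 45: 1, 3, 5, 9, 15, 45; 45 is odd.

m = 45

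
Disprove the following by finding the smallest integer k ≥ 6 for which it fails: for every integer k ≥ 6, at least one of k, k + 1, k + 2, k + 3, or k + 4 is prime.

k = 24

Check each integer k ≥ 6 in order until k, k + 1, k + 2, k + 3, k + 4 are all composite.
For k = 6, 7, 8, 9, …, 21, 22, 23 the conclusion holds.
k = 24: 24 = 2 × 12; 25 = 5 × 5; 26 = 2 × 13; 27 = 3 × 9; 28 = 2 × 14 — all composite.
Thus k = 24 disproves the claim, and no smaller k works.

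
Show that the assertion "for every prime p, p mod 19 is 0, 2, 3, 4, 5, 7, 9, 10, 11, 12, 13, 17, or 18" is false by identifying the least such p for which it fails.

p = 53

A counterexample is any prime p such that the claim fails; we check each in order.
For p = 2, 3, 5, 7, …, 41, 43, 47 the conclusion holds.
p = 53: 53 mod 19 = 15 — not in {0, 2, 3, 4, 5, 7, 9, 10, 11, 12, 13, 17, 18}.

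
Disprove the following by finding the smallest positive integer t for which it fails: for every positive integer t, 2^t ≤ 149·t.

The first 10 eligible values, up to t = 10, all satisfy the conclusion.
t = 11: 2^t = 2048 and 149·t = 1639, so 2048 > 1639.
Thus t = 11 disproves the claim, and no smaller t works.

t = 11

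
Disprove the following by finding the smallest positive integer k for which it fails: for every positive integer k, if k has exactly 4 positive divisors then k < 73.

k = 74

We need the least positive integer k for which k has exactly 4 positive divisors but the claim fails.
For k = 6, 8, 10, 14, …, 62, 65, 69 the conclusion holds.
k = 74: τ(74) = 4; 74 ≥ 73.
Thus k = 74 disproves the claim, and no smaller k works.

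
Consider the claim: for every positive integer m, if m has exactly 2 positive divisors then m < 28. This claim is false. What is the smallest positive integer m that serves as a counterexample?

We need the least positive integer m for which m has exactly 2 positive divisors but the claim fails.
For m = 2, 3, 5, 7, 11, 13, 17, 19, 23 the conclusion holds.
m = 29: τ(29) = 2; 29 ≥ 28.

m = 29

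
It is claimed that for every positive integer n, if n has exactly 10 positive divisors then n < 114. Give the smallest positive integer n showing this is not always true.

n = 162

We need the least positive integer n for which n has exactly 10 positive divisors but the claim fails.
n = 48: τ(48) = 10; 48 < 114.
n = 80: τ(80) = 10; 80 < 114.
n = 112: τ(112) = 10; 112 < 114.
n = 162: τ(162) = 10; 162 ≥ 114.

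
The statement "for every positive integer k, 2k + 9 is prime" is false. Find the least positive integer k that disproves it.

For k = 1, 2 the conclusion holds.
k = 3: 2k + 9 = 15 = 3 × 5, composite.

k = 3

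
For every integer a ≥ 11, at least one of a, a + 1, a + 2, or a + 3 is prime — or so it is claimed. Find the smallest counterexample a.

A counterexample is any integer a ≥ 11 such that a, a + 1, a + 2, a + 3 are all composite; we check each in order.
For a = 11, 12, 13, 14, …, 21, 22, 23 the conclusion holds.
a = 24: 24 = 2 × 12; 25 = 5 × 5; 26 = 2 × 13; 27 = 3 × 9 — all composite.

a = 24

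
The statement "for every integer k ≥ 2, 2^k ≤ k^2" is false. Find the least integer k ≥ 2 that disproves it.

A counterexample is any integer k ≥ 2 such that 2^k > k^2; we check each in order.
For k = 2, 3, 4 the conclusion holds.
k = 5: 2^k = 32 and k^2 = 25, so 32 > 25.

k = 5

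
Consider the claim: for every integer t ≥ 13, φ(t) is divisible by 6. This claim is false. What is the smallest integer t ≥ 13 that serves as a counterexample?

We need the least integer t ≥ 13 for which φ(t) is not divisible by 6.
t = 13: φ(13) = 12; 12 mod 6 = 0.
t = 14: φ(14) = 6; 6 mod 6 = 0.
t = 15: φ(15) = 8; 8 mod 6 = 2.
Thus t = 15 disproves the claim, and no smaller t works.

t = 15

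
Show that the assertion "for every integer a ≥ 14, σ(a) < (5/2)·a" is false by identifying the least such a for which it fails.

a = 24

Check each integer a ≥ 14 in order until the claim fails.
For a = 14, 15, 16, 17, 18, 19, 20, 21, 22, 23 the conclusion holds.
a = 24: σ(24) = 60; 60 ≥ 60.
So a = 24 is the smallest counterexample.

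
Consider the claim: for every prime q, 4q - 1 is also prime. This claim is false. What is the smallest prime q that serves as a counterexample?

q = 7

Check each prime q in order until 4q - 1 is not prime.
For q = 2, 3, 5 the conclusion holds.
q = 7: 4q - 1 = 27 = 3 × 9, not prime.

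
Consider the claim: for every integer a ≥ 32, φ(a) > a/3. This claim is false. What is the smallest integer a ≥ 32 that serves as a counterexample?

For a = 32, 33, 34, 35 the conclusion holds.
a = 36: φ(36) = 12 and 36/3 = 12, so φ(36) ≤ 36/3.

a = 36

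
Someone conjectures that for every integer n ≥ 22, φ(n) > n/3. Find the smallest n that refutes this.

For n = 22, 23 the conclusion holds.
n = 24: φ(24) = 8 and 24/3 = 8, so φ(24) ≤ 24/3.

n = 24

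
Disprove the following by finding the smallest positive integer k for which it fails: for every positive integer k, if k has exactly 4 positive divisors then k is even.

The first 4 eligible values, up to k = 14, all satisfy the conclusion.
k = 15: divisors of 15: 1, 3, 5, 15; 15 is odd.
So k = 15 is the smallest counterexample.

k = 15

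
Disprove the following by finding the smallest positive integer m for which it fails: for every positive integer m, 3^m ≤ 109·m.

A counterexample is any positive integer m such that 3^m > 109·m; we check each in order.
For m = 1, 2, 3, 4, 5 the conclusion holds.
m = 6: 3^m = 729 and 109·m = 654, so 729 > 654.
Thus m = 6 disproves the claim, and no smaller m works.

m = 6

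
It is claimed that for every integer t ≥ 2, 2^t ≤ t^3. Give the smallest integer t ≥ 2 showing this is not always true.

t = 10

A counterexample is any integer t ≥ 2 such that 2^t > t^3; we check each in order.
For t = 2, 3, 4, 5, 6, 7, 8, 9 the conclusion holds.
t = 10: 2^t = 1024 and t^3 = 1000, so 1024 > 1000.
So t = 10 is the smallest counterexample.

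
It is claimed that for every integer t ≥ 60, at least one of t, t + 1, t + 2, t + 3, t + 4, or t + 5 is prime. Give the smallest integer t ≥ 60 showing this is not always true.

t = 90

We need the least integer t ≥ 60 for which t, t + 1, t + 2, t + 3, t + 4, t + 5 are all composite.
For t = 60, 61, 62, 63, …, 87, 88, 89 the conclusion holds.
t = 90: 90 = 2 × 45; 91 = 7 × 13; 92 = 2 × 46; 93 = 3 × 31; 94 = 2 × 47; 95 = 5 × 19 — all composite.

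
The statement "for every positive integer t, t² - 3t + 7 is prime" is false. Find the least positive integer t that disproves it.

t = 6

For t = 1, 2, 3, 4, 5 the conclusion holds.
t = 6: t² - 3t + 7 = 25 = 5 × 5, composite.
Hence t = 6 is a counterexample.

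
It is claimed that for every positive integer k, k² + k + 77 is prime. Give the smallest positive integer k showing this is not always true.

k = 6

Check each positive integer k in order until k² + k + 77 is not prime.
k = 1: k² + k + 77 = 79, prime.
k = 2: k² + k + 77 = 83, prime.
k = 3: k² + k + 77 = 89, prime.
k = 4: k² + k + 77 = 97, prime.
k = 5: k² + k + 77 = 107, prime.
k = 6: k² + k + 77 = 119 = 7 × 17, composite.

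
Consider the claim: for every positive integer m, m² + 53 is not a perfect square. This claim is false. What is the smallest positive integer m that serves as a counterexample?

Check each positive integer m in order until m² + 53 is a perfect square.
For m = 1, 2, 3, 4, …, 23, 24, 25 the conclusion holds.
m = 26: 26² + 53 = 729 = 27², a perfect square.
Thus m = 26 disproves the claim, and no smaller m works.

m = 26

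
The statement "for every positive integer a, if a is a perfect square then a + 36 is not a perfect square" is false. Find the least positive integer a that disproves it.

a = 64

a = 1: 1 + 36 = 37, not a perfect square.
a = 4: 4 + 36 = 40, not a perfect square.
a = 9: 9 + 36 = 45, not a perfect square.
a = 16: 16 + 36 = 52, not a perfect square.
a = 25: 25 + 36 = 61, not a perfect square.
a = 36: 36 + 36 = 72, not a perfect square.
a = 49: 49 + 36 = 85, not a perfect square.
a = 64: 64 = 8² and 64 + 36 = 100 = 10².
So a = 64 is the smallest counterexample.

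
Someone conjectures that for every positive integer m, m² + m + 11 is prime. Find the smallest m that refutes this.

m = 10

We need the least positive integer m for which m² + m + 11 is not prime.
For m = 1, 2, 3, 4, 5, 6, 7, 8, 9 the conclusion holds.
m = 10: m² + m + 11 = 121 = 11 × 11, composite.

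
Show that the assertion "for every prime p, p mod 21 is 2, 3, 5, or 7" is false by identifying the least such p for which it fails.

Check each prime p in order until the claim fails.
For p = 2, 3, 5, 7 the conclusion holds.
p = 11: 11 mod 21 = 11 — not in {2, 3, 5, 7}.

p = 11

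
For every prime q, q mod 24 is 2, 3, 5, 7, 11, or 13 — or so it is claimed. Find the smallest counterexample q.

q = 17

A counterexample is any prime q such that the claim fails; we check each in order.
The first 6 eligible values, up to q = 13, all satisfy the conclusion.
q = 17: 17 mod 24 = 17 — not in {2, 3, 5, 7, 11, 13}.
Hence q = 17 is a counterexample.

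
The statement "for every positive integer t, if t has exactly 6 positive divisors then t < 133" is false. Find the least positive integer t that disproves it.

t = 147

Check each positive integer t in order until t has exactly 6 positive divisors but the claim fails.
The first 19 eligible values, up to t = 124, all satisfy the conclusion.
t = 147: τ(147) = 6; 147 ≥ 133.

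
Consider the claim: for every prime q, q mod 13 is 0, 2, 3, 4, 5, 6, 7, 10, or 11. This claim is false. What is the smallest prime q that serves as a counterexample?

q = 47

For q = 2, 3, 5, 7, …, 37, 41, 43 the conclusion holds.
q = 47: 47 mod 13 = 8 — not in {0, 2, 3, 4, 5, 6, 7, 10, 11}.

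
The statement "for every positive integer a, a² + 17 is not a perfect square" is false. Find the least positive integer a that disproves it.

a = 1: 1² + 17 = 18, not a perfect square.
a = 2: 2² + 17 = 21, not a perfect square.
a = 3: 3² + 17 = 26, not a perfect square.
a = 4: 4² + 17 = 33, not a perfect square.
a = 5: 5² + 17 = 42, not a perfect square.
a = 6: 6² + 17 = 53, not a perfect square.
a = 7: 7² + 17 = 66, not a perfect square.
a = 8: 8² + 17 = 81 = 9², a perfect square.

a = 8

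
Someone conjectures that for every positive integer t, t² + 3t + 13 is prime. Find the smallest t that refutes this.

t = 9

Check each positive integer t in order until t² + 3t + 13 is not prime.
For t = 1, 2, 3, 4, 5, 6, 7, 8 the conclusion holds.
t = 9: t² + 3t + 13 = 121 = 11 × 11, composite.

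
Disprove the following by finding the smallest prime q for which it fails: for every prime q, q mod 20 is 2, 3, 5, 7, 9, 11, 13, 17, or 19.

Check each prime q in order until the claim fails.
The first 12 eligible values, up to q = 37, all satisfy the conclusion.
q = 41: 41 mod 20 = 1 — not in {2, 3, 5, 7, 9, 11, 13, 17, 19}.
Thus q = 41 disproves the claim, and no smaller q works.

q = 41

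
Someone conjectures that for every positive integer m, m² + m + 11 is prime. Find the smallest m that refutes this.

The first 9 eligible values, up to m = 9, all satisfy the conclusion.
m = 10: m² + m + 11 = 121 = 11 × 11, composite.
So m = 10 is the smallest counterexample.

m = 10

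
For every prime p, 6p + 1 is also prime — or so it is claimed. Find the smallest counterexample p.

p = 19

Check each prime p in order until 6p + 1 is not prime.
The first 7 eligible values, up to p = 17, all satisfy the conclusion.
p = 19: 6p + 1 = 115 = 5 × 23, not prime.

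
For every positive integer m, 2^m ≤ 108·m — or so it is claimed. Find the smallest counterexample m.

For m = 1, 2, 3, 4, 5, 6, 7, 8, 9, 10 the conclusion holds.
m = 11: 2^m = 2048 and 108·m = 1188, so 2048 > 1188.

m = 11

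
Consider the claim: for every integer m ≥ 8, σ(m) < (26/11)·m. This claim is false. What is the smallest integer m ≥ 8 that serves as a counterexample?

m = 24

Check each integer m ≥ 8 in order until the claim fails.
For m = 8, 9, 10, 11, …, 21, 22, 23 the conclusion holds.
m = 24: σ(24) = 60; 60 ≥ 624/11.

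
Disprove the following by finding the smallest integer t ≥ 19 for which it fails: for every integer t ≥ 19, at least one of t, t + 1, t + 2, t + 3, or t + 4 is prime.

We need the least integer t ≥ 19 for which t, t + 1, t + 2, t + 3, t + 4 are all composite.
t = 19: 19 is prime.
t = 20: 23 is prime.
t = 21: 23 is prime.
t = 22: 23 is prime.
t = 23: 23 is prime.
t = 24: 24 = 2 × 12; 25 = 5 × 5; 26 = 2 × 13; 27 = 3 × 9; 28 = 2 × 14 — all composite.

t = 24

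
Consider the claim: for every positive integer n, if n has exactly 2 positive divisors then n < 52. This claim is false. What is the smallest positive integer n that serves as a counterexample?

n = 53

We need the least positive integer n for which n has exactly 2 positive divisors but the claim fails.
The first 15 eligible values, up to n = 47, all satisfy the conclusion.
n = 53: τ(53) = 2; 53 ≥ 52.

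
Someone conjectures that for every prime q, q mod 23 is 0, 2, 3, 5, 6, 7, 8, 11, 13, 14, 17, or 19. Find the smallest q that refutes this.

A counterexample is any prime q such that the claim fails; we check each in order.
For q = 2, 3, 5, 7, …, 29, 31, 37 the conclusion holds.
q = 41: 41 mod 23 = 18 — not in {0, 2, 3, 5, 6, 7, 8, 11, 13, 14, 17, 19}.

q = 41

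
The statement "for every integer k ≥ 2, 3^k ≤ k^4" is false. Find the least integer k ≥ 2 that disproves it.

k = 8

We need the least integer k ≥ 2 for which 3^k > k^4.
k = 2: 3^k = 9 and k^4 = 16, so 9 ≤ 16.
k = 3: 3^k = 27 and k^4 = 81, so 27 ≤ 81.
k = 4: 3^k = 81 and k^4 = 256, so 81 ≤ 256.
k = 5: 3^k = 243 and k^4 = 625, so 243 ≤ 625.
k = 6: 3^k = 729 and k^4 = 1296, so 729 ≤ 1296.
k = 7: 3^k = 2187 and k^4 = 2401, so 2187 ≤ 2401.
k = 8: 3^k = 6561 and k^4 = 4096, so 6561 > 4096.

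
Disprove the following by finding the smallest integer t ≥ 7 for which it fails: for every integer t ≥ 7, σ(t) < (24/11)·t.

We need the least integer t ≥ 7 for which the claim fails.
For t = 7, 8, 9, 10, 11 the conclusion holds.
t = 12: σ(12) = 28; 28 ≥ 288/11.

t = 12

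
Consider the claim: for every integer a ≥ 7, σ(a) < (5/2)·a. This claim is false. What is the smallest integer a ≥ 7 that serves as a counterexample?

A counterexample is any integer a ≥ 7 such that the claim fails; we check each in order.
For a = 7, 8, 9, 10, …, 21, 22, 23 the conclusion holds.
a = 24: σ(24) = 60; 60 ≥ 60.
So a = 24 is the smallest counterexample.

a = 24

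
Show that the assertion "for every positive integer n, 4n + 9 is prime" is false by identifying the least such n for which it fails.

n = 3

n = 1: 4n + 9 = 13, prime.
n = 2: 4n + 9 = 17, prime.
n = 3: 4n + 9 = 21 = 3 × 7, composite.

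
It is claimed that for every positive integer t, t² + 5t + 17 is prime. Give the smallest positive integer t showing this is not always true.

A counterexample is any positive integer t such that t² + 5t + 17 is not prime; we check each in order.
t = 1: t² + 5t + 17 = 23, prime.
t = 2: t² + 5t + 17 = 31, prime.
t = 3: t² + 5t + 17 = 41, prime.
t = 4: t² + 5t + 17 = 53, prime.
t = 5: t² + 5t + 17 = 67, prime.
t = 6: t² + 5t + 17 = 83, prime.
t = 7: t² + 5t + 17 = 101, prime.
t = 8: t² + 5t + 17 = 121 = 11 × 11, composite.
Thus t = 8 disproves the claim, and no smaller t works.

t = 8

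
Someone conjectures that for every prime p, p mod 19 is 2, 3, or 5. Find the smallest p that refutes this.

p = 7

For p = 2, 3, 5 the conclusion holds.
p = 7: 7 mod 19 = 7 — not in {2, 3, 5}.
Thus p = 7 disproves the claim, and no smaller p works.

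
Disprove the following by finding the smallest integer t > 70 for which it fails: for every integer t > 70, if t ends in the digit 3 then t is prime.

t = 93

Check each integer t > 70 in order until t ends in the digit 3 but t is not prime.
For t = 73, 83 the conclusion holds.
t = 93: 93 ends in 3; 93 = 3 × 31, composite.
Hence t = 93 is a counterexample.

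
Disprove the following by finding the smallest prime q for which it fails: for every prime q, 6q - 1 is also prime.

Check each prime q in order until 6q - 1 is not prime.
For q = 2, 3, 5, 7 the conclusion holds.
q = 11: 6q - 1 = 65 = 5 × 13, not prime.
Thus q = 11 disproves the claim, and no smaller q works.

q = 11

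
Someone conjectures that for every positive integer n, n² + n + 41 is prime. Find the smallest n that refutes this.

n = 40

A counterexample is any positive integer n such that n² + n + 41 is not prime; we check each in order.
For n = 1, 2, 3, 4, …, 37, 38, 39 the conclusion holds.
n = 40: n² + n + 41 = 1681 = 41 × 41, composite.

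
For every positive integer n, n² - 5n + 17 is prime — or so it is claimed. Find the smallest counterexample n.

n = 13

Check each positive integer n in order until n² - 5n + 17 is not prime.
For n = 1, 2, 3, 4, …, 10, 11, 12 the conclusion holds.
n = 13: n² - 5n + 17 = 121 = 11 × 11, composite.
So n = 13 is the smallest counterexample.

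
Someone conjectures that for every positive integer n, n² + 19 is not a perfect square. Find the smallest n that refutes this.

n = 9

Check each positive integer n in order until n² + 19 is a perfect square.
The first 8 eligible values, up to n = 8, all satisfy the conclusion.
n = 9: 9² + 19 = 100 = 10², a perfect square.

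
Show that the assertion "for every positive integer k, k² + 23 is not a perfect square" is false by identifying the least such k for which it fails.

For k = 1, 2, 3, 4, 5, 6, 7, 8, 9, 10 the conclusion holds.
k = 11: 11² + 23 = 144 = 12², a perfect square.
Hence k = 11 is a counterexample.

k = 11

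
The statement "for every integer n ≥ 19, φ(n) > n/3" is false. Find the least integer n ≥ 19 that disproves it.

A counterexample is any integer n ≥ 19 such that the claim fails; we check each in order.
n = 19: φ(19) = 18 and 19/3 = 19/3, so φ(19) > 19/3.
n = 20: φ(20) = 8 and 20/3 = 20/3, so φ(20) > 20/3.
n = 21: φ(21) = 12 and 21/3 = 7, so φ(21) > 21/3.
n = 22: φ(22) = 10 and 22/3 = 22/3, so φ(22) > 22/3.
n = 23: φ(23) = 22 and 23/3 = 23/3, so φ(23) > 23/3.
n = 24: φ(24) = 8 and 24/3 = 8, so φ(24) ≤ 24/3.
Hence n = 24 is a counterexample.

n = 24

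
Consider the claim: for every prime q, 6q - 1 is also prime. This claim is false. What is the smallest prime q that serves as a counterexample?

Check each prime q in order until 6q - 1 is not prime.
The first 4 eligible values, up to q = 7, all satisfy the conclusion.
q = 11: 6q - 1 = 65 = 5 × 13, not prime.

q = 11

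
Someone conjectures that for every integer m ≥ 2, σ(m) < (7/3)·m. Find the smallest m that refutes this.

For m = 2, 3, 4, 5, 6, 7, 8, 9, 10, 11 the conclusion holds.
m = 12: σ(12) = 28; 28 ≥ 28.

m = 12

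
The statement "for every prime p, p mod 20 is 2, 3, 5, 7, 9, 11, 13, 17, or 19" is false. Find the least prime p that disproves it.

Check each prime p in order until the claim fails.
The first 12 eligible values, up to p = 37, all satisfy the conclusion.
p = 41: 41 mod 20 = 1 — not in {2, 3, 5, 7, 9, 11, 13, 17, 19}.
Thus p = 41 disproves the claim, and no smaller p works.

p = 41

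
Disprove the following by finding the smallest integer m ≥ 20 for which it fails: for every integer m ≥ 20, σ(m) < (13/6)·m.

m = 24

The first 4 eligible values, up to m = 23, all satisfy the conclusion.
m = 24: σ(24) = 60; 60 ≥ 52.
Hence m = 24 is a counterexample.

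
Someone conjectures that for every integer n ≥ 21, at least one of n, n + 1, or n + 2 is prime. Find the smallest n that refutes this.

n = 24

We need the least integer n ≥ 21 for which n, n + 1, n + 2 are all composite.
For n = 21, 22, 23 the conclusion holds.
n = 24: 24 = 2 × 12; 25 = 5 × 5; 26 = 2 × 13 — all composite.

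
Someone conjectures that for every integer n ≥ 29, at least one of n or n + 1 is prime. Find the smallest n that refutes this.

We need the least integer n ≥ 29 for which n, n + 1 are both composite.
For n = 29, 30, 31 the conclusion holds.
n = 32: 32 = 2 × 16; 33 = 3 × 11 — both composite.

n = 32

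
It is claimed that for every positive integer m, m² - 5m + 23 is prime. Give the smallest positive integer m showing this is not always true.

m = 19

Check each positive integer m in order until m² - 5m + 23 is not prime.
For m = 1, 2, 3, 4, …, 16, 17, 18 the conclusion holds.
m = 19: m² - 5m + 23 = 289 = 17 × 17, composite.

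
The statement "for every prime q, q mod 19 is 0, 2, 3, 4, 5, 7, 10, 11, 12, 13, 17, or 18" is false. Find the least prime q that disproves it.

q = 47

Check each prime q in order until the claim fails.
For q = 2, 3, 5, 7, …, 37, 41, 43 the conclusion holds.
q = 47: 47 mod 19 = 9 — not in {0, 2, 3, 4, 5, 7, 10, 11, 12, 13, 17, 18}.
So q = 47 is the smallest counterexample.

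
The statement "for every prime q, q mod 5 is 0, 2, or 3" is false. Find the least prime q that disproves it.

q = 11

For q = 2, 3, 5, 7 the conclusion holds.
q = 11: 11 mod 5 = 1 — not in {0, 2, 3}.
Thus q = 11 disproves the claim, and no smaller q works.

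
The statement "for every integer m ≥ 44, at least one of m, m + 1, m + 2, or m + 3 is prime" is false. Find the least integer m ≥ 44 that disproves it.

m = 48

The first 4 eligible values, up to m = 47, all satisfy the conclusion.
m = 48: 48 = 2 × 24; 49 = 7 × 7; 50 = 2 × 25; 51 = 3 × 17 — all composite.
Thus m = 48 disproves the claim, and no smaller m works.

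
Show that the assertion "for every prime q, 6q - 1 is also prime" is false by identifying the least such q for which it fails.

The first 4 eligible values, up to q = 7, all satisfy the conclusion.
q = 11: 6q - 1 = 65 = 5 × 13, not prime.
Hence q = 11 is a counterexample.

q = 11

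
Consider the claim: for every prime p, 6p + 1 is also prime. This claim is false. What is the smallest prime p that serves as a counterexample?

We need the least prime p for which 6p + 1 is not prime.
p = 2: 6p + 1 = 13, prime.
p = 3: 6p + 1 = 19, prime.
p = 5: 6p + 1 = 31, prime.
p = 7: 6p + 1 = 43, prime.
p = 11: 6p + 1 = 67, prime.
p = 13: 6p + 1 = 79, prime.
p = 17: 6p + 1 = 103, prime.
p = 19: 6p + 1 = 115 = 5 × 23, not prime.

p = 19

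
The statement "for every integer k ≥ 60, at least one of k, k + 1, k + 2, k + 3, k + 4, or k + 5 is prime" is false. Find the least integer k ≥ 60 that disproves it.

For k = 60, 61, 62, 63, …, 87, 88, 89 the conclusion holds.
k = 90: 90 = 2 × 45; 91 = 7 × 13; 92 = 2 × 46; 93 = 3 × 31; 94 = 2 × 47; 95 = 5 × 19 — all composite.

k = 90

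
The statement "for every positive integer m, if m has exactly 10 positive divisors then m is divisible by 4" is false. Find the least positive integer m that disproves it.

m = 162

We need the least positive integer m for which m has exactly 10 positive divisors but m is not divisible by 4.
For m = 48, 80, 112 the conclusion holds.
m = 162: τ(162) = 10; 162 mod 4 = 2.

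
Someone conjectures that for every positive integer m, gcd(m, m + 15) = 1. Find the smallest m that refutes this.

A counterexample is any positive integer m such that gcd(m, m + 15) > 1; we check each in order.
m = 1: gcd(1, 16) = 1.
m = 2: gcd(2, 17) = 1.
m = 3: gcd(3, 18) = 3.
Hence m = 3 is a counterexample.

m = 3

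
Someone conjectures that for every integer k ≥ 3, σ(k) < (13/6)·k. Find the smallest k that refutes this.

We need the least integer k ≥ 3 for which the claim fails.
The first 9 eligible values, up to k = 11, all satisfy the conclusion.
k = 12: σ(12) = 28; 28 ≥ 26.

k = 12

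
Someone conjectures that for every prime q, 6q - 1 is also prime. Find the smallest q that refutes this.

The first 4 eligible values, up to q = 7, all satisfy the conclusion.
q = 11: 6q - 1 = 65 = 5 × 13, not prime.
Hence q = 11 is a counterexample.

q = 11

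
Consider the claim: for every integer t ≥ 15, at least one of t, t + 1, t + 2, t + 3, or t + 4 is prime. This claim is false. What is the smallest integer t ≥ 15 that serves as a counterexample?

t = 24

A counterexample is any integer t ≥ 15 such that t, t + 1, t + 2, t + 3, t + 4 are all composite; we check each in order.
For t = 15, 16, 17, 18, 19, 20, 21, 22, 23 the conclusion holds.
t = 24: 24 = 2 × 12; 25 = 5 × 5; 26 = 2 × 13; 27 = 3 × 9; 28 = 2 × 14 — all composite.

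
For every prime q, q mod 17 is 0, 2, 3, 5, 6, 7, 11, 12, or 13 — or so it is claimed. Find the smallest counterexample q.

We need the least prime q for which the claim fails.
For q = 2, 3, 5, 7, 11, 13, 17, 19, 23, 29 the conclusion holds.
q = 31: 31 mod 17 = 14 — not in {0, 2, 3, 5, 6, 7, 11, 12, 13}.

q = 31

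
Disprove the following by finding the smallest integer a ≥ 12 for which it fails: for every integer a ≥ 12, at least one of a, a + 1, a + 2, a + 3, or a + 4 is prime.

a = 24

A counterexample is any integer a ≥ 12 such that a, a + 1, a + 2, a + 3, a + 4 are all composite; we check each in order.
For a = 12, 13, 14, 15, …, 21, 22, 23 the conclusion holds.
a = 24: 24 = 2 × 12; 25 = 5 × 5; 26 = 2 × 13; 27 = 3 × 9; 28 = 2 × 14 — all composite.
Hence a = 24 is a counterexample.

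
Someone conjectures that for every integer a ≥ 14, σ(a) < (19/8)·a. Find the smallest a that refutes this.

a = 24

Check each integer a ≥ 14 in order until the claim fails.
For a = 14, 15, 16, 17, 18, 19, 20, 21, 22, 23 the conclusion holds.
a = 24: σ(24) = 60; 60 ≥ 57.
So a = 24 is the smallest counterexample.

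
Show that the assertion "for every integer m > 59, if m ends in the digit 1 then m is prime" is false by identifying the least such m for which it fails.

m = 81

For m = 61, 71 the conclusion holds.
m = 81: 81 ends in 1; 81 = 3 × 27, composite.
So m = 81 is the smallest counterexample.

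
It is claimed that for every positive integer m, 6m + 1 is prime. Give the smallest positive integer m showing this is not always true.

m = 4

A counterexample is any positive integer m such that 6m + 1 is not prime; we check each in order.
m = 1: 6m + 1 = 7, prime.
m = 2: 6m + 1 = 13, prime.
m = 3: 6m + 1 = 19, prime.
m = 4: 6m + 1 = 25 = 5 × 5, composite.
So m = 4 is the smallest counterexample.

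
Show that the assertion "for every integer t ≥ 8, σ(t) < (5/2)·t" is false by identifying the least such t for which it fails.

t = 24

A counterexample is any integer t ≥ 8 such that the claim fails; we check each in order.
For t = 8, 9, 10, 11, …, 21, 22, 23 the conclusion holds.
t = 24: σ(24) = 60; 60 ≥ 60.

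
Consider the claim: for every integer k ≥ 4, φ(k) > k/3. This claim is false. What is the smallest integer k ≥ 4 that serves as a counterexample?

k = 6

Check each integer k ≥ 4 in order until the claim fails.
k = 4: φ(4) = 2 and 4/3 = 4/3, so φ(4) > 4/3.
k = 5: φ(5) = 4 and 5/3 = 5/3, so φ(5) > 5/3.
k = 6: φ(6) = 2 and 6/3 = 2, so φ(6) ≤ 6/3.
Hence k = 6 is a counterexample.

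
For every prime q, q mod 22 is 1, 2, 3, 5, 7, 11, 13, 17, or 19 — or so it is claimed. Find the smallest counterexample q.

A counterexample is any prime q such that the claim fails; we check each in order.
The first 10 eligible values, up to q = 29, all satisfy the conclusion.
q = 31: 31 mod 22 = 9 — not in {1, 2, 3, 5, 7, 11, 13, 17, 19}.
Thus q = 31 disproves the claim, and no smaller q works.

q = 31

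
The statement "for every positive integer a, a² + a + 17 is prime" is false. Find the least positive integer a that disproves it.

a = 16

Check each positive integer a in order until a² + a + 17 is not prime.
For a = 1, 2, 3, 4, …, 13, 14, 15 the conclusion holds.
a = 16: a² + a + 17 = 289 = 17 × 17, composite.
Thus a = 16 disproves the claim, and no smaller a works.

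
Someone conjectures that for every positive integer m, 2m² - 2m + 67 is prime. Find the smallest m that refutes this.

For m = 1, 2, 3 the conclusion holds.
m = 4: 2m² - 2m + 67 = 91 = 7 × 13, composite.

m = 4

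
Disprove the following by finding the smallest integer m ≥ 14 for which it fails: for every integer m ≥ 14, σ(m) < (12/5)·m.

For m = 14, 15, 16, 17, 18, 19, 20, 21, 22, 23 the conclusion holds.
m = 24: σ(24) = 60; 60 ≥ 288/5.

m = 24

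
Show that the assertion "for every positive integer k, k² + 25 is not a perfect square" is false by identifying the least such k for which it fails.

The first 11 eligible values, up to k = 11, all satisfy the conclusion.
k = 12: 12² + 25 = 169 = 13², a perfect square.

k = 12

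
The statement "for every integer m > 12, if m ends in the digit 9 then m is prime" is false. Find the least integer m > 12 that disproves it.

m = 39

A counterexample is any integer m > 12 such that m ends in the digit 9 but m is not prime; we check each in order.
For m = 19, 29 the conclusion holds.
m = 39: 39 ends in 9; 39 = 3 × 13, composite.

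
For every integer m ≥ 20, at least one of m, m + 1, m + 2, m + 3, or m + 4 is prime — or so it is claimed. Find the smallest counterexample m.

A counterexample is any integer m ≥ 20 such that m, m + 1, m + 2, m + 3, m + 4 are all composite; we check each in order.
For m = 20, 21, 22, 23 the conclusion holds.
m = 24: 24 = 2 × 12; 25 = 5 × 5; 26 = 2 × 13; 27 = 3 × 9; 28 = 2 × 14 — all composite.
Thus m = 24 disproves the claim, and no smaller m works.

m = 24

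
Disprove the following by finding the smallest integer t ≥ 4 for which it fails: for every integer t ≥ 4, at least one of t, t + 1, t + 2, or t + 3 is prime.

t = 24

We need the least integer t ≥ 4 for which t, t + 1, t + 2, t + 3 are all composite.
The first 20 eligible values, up to t = 23, all satisfy the conclusion.
t = 24: 24 = 2 × 12; 25 = 5 × 5; 26 = 2 × 13; 27 = 3 × 9 — all composite.
Thus t = 24 disproves the claim, and no smaller t works.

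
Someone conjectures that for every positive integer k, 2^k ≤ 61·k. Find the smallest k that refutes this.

k = 10

Check each positive integer k in order until 2^k > 61·k.
For k = 1, 2, 3, 4, 5, 6, 7, 8, 9 the conclusion holds.
k = 10: 2^k = 1024 and 61·k = 610, so 1024 > 610.
Thus k = 10 disproves the claim, and no smaller k works.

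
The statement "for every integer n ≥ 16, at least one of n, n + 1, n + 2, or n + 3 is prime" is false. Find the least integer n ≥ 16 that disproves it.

Check each integer n ≥ 16 in order until n, n + 1, n + 2, n + 3 are all composite.
The first 8 eligible values, up to n = 23, all satisfy the conclusion.
n = 24: 24 = 2 × 12; 25 = 5 × 5; 26 = 2 × 13; 27 = 3 × 9 — all composite.
Hence n = 24 is a counterexample.

n = 24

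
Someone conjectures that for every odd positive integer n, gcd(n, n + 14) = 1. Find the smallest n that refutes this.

n = 1: gcd(1, 15) = 1.
n = 3: gcd(3, 17) = 1.
n = 5: gcd(5, 19) = 1.
n = 7: gcd(7, 21) = 7.

n = 7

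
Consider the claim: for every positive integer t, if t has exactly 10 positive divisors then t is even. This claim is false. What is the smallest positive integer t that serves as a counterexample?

For t = 48, 80, 112, 162, 176, 208, 272, 304, 368 the conclusion holds.
t = 405: divisors of 405: 10 divisors; 405 is odd.

t = 405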